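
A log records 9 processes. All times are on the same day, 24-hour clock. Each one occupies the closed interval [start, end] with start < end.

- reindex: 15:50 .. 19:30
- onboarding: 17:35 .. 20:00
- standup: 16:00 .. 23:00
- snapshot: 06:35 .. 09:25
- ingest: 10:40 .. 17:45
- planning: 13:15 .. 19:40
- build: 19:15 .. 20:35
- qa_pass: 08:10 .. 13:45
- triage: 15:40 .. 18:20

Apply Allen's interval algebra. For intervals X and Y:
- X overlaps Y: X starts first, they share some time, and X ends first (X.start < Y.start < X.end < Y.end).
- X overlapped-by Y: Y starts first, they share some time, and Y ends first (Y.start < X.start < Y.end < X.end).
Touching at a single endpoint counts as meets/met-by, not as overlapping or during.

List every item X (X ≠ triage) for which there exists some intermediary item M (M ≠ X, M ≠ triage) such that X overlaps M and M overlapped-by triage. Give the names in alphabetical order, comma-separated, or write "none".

ingest, planning, reindex

Target triage = [15:40, 18:20].
Intermediaries M with M overlapped-by triage: onboarding, reindex, standup.
Via onboarding — items with X overlaps onboarding: ingest, planning, reindex.
Via reindex — items with X overlaps reindex: ingest.
Via standup — items with X overlaps standup: ingest, planning, reindex.
Union: ingest, planning, reindex.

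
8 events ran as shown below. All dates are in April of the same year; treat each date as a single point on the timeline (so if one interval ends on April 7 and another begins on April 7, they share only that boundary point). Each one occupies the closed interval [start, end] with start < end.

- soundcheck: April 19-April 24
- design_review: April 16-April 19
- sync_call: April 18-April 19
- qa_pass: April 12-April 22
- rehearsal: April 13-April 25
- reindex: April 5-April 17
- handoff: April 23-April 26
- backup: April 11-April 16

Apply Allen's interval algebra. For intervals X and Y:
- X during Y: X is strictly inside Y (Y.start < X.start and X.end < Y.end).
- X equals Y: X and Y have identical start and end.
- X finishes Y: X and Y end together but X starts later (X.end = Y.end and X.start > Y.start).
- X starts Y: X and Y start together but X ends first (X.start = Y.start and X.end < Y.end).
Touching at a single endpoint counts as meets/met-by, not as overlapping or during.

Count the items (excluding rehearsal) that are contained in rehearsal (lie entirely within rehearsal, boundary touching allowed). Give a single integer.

3

Target rehearsal = [April 13, April 25].
backup [April 11, April 16] → overlaps → no.
design_review [April 16, April 19] → during → counts.
handoff [April 23, April 26] → overlapped-by → no.
qa_pass [April 12, April 22] → overlaps → no.
reindex [April 5, April 17] → overlaps → no.
soundcheck [April 19, April 24] → during → counts.
sync_call [April 18, April 19] → during → counts.
Total: 3.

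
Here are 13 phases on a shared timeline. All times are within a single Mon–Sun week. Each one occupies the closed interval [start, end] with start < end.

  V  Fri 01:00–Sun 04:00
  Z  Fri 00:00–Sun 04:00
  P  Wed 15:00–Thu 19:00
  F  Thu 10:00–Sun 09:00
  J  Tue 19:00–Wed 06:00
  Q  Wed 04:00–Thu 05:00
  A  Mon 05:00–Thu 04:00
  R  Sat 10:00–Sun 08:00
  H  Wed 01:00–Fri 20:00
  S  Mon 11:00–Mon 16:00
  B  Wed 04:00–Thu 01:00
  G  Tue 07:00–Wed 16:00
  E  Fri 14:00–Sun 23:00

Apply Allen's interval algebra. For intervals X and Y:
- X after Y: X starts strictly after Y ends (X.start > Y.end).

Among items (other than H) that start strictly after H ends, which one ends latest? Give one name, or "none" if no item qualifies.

R

Target H = [Wed 01:00, Fri 20:00].
A [Mon 05:00, Thu 04:00] → overlaps → excluded.
B [Wed 04:00, Thu 01:00] → during → excluded.
E [Fri 14:00, Sun 23:00] → overlapped-by → excluded.
F [Thu 10:00, Sun 09:00] → overlapped-by → excluded.
G [Tue 07:00, Wed 16:00] → overlaps → excluded.
J [Tue 19:00, Wed 06:00] → overlaps → excluded.
P [Wed 15:00, Thu 19:00] → during → excluded.
Q [Wed 04:00, Thu 05:00] → during → excluded.
R [Sat 10:00, Sun 08:00] → after → candidate.
S [Mon 11:00, Mon 16:00] → before → excluded.
V [Fri 01:00, Sun 04:00] → overlapped-by → excluded.
Z [Fri 00:00, Sun 04:00] → overlapped-by → excluded.
Among candidates, latest end is Sun 08:00 → R.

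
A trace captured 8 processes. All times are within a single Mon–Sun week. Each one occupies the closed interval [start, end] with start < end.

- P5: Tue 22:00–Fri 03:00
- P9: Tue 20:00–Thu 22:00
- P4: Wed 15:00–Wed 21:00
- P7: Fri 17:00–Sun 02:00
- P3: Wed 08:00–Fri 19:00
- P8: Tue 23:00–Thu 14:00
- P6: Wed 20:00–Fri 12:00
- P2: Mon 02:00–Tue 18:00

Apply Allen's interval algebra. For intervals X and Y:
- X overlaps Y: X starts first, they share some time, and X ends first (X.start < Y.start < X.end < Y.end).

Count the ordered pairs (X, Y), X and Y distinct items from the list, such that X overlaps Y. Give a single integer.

9

Checking all 56 ordered pairs for relation 'overlaps'; matching pairs in alphabetical order:
(P3, P7): P3 overlaps P7 ✓
(P4, P6): P4 overlaps P6 ✓
(P5, P3): P5 overlaps P3 ✓
(P5, P6): P5 overlaps P6 ✓
(P8, P3): P8 overlaps P3 ✓
(P8, P6): P8 overlaps P6 ✓
(P9, P3): P9 overlaps P3 ✓
(P9, P5): P9 overlaps P5 ✓
(P9, P6): P9 overlaps P6 ✓
Count: 9.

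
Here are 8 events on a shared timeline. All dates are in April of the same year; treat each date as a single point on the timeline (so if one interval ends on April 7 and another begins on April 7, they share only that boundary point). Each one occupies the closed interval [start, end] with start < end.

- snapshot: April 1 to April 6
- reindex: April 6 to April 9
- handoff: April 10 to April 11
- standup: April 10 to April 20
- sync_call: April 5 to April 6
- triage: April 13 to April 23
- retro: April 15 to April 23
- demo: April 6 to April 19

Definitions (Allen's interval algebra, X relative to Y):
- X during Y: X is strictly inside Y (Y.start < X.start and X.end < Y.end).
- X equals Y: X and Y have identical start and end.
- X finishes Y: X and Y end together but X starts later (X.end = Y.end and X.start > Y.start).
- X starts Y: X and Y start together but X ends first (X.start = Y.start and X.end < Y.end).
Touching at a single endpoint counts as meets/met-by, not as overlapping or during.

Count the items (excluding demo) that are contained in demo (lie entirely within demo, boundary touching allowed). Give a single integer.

Target demo = [April 6, April 19].
handoff [April 10, April 11] → during → counts.
reindex [April 6, April 9] → starts → counts.
retro [April 15, April 23] → overlapped-by → no.
snapshot [April 1, April 6] → meets → no.
standup [April 10, April 20] → overlapped-by → no.
sync_call [April 5, April 6] → meets → no.
triage [April 13, April 23] → overlapped-by → no.
Total: 2.

2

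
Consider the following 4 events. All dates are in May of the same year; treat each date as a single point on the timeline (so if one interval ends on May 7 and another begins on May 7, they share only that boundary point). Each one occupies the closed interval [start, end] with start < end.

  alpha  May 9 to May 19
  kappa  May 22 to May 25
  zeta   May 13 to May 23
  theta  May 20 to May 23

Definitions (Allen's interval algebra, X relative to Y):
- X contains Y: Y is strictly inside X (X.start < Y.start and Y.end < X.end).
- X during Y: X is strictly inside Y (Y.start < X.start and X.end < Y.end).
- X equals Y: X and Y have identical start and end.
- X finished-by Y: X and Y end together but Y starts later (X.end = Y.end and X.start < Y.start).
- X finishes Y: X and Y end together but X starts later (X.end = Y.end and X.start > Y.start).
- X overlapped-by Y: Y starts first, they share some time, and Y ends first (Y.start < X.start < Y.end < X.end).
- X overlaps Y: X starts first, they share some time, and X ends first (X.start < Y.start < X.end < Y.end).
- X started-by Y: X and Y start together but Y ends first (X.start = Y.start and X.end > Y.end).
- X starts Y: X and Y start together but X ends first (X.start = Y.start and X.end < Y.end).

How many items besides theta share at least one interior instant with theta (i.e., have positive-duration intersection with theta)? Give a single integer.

Target theta = [May 20, May 23].
alpha [May 9, May 19] → before → no.
kappa [May 22, May 25] → overlapped-by → counts.
zeta [May 13, May 23] → finished-by → counts.
Total: 2.

2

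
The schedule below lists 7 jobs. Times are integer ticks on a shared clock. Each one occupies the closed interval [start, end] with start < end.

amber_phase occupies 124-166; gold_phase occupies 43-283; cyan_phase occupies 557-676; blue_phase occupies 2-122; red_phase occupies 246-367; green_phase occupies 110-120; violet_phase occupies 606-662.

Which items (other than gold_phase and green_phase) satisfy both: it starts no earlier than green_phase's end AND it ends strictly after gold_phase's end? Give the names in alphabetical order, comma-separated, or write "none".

cyan_phase, red_phase, violet_phase

Conditions: its start is no earlier than green_phase's end (X.start >= 120) AND its end is strictly after gold_phase's end (X.end > 283).
amber_phase: start 124 >= 120? ✓; end 166 > 283? ✗ → no.
blue_phase: start 2 >= 120? ✗; end 122 > 283? ✗ → no.
cyan_phase: start 557 >= 120? ✓; end 676 > 283? ✓ → yes.
red_phase: start 246 >= 120? ✓; end 367 > 283? ✓ → yes.
violet_phase: start 606 >= 120? ✓; end 662 > 283? ✓ → yes.
Result: cyan_phase, red_phase, violet_phase.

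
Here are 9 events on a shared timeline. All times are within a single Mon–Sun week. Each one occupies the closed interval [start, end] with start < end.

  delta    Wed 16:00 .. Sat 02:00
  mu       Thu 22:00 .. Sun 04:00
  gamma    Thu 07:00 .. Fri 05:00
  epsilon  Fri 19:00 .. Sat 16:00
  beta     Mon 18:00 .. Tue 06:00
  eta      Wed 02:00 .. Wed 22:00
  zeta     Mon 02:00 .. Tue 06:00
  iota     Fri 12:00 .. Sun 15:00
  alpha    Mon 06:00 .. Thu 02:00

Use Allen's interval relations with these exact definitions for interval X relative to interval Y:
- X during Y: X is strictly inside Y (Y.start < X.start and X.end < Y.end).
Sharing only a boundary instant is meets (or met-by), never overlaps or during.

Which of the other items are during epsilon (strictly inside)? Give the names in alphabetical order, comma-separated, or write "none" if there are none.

none

Target epsilon = [Fri 19:00, Sat 16:00].
alpha [Mon 06:00, Thu 02:00] → before → no.
beta [Mon 18:00, Tue 06:00] → before → no.
delta [Wed 16:00, Sat 02:00] → overlaps → no.
eta [Wed 02:00, Wed 22:00] → before → no.
gamma [Thu 07:00, Fri 05:00] → before → no.
iota [Fri 12:00, Sun 15:00] → contains → no.
mu [Thu 22:00, Sun 04:00] → contains → no.
zeta [Mon 02:00, Tue 06:00] → before → no.
Result: none.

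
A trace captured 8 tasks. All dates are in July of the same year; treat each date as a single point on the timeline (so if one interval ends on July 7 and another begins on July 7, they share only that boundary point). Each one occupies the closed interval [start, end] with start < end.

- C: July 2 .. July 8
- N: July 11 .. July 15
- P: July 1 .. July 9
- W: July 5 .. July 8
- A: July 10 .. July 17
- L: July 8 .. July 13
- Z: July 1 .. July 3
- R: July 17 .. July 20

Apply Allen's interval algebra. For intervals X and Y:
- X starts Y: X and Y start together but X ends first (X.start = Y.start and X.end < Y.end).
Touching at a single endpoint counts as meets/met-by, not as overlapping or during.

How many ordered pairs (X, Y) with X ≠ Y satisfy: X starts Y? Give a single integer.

1

Checking all 56 ordered pairs for relation 'starts'; matching pairs in alphabetical order:
(Z, P): Z starts P ✓
Count: 1.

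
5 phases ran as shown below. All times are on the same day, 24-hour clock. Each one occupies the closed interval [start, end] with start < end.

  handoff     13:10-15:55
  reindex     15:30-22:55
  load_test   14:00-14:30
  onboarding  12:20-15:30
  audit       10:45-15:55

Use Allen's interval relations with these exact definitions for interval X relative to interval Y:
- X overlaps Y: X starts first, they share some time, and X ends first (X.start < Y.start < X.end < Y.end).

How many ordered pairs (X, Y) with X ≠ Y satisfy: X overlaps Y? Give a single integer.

3

Checking all 20 ordered pairs for relation 'overlaps'; matching pairs in alphabetical order:
(audit, reindex): audit overlaps reindex ✓
(handoff, reindex): handoff overlaps reindex ✓
(onboarding, handoff): onboarding overlaps handoff ✓
Count: 3.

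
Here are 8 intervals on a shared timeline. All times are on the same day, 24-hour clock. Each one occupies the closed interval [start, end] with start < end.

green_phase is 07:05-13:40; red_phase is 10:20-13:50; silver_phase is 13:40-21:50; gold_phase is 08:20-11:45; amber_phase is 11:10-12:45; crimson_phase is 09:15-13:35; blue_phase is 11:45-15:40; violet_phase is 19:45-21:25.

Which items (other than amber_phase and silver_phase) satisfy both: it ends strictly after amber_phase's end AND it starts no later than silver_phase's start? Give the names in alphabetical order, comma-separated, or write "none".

blue_phase, crimson_phase, green_phase, red_phase

Conditions: its end is strictly after amber_phase's end (X.end > 12:45) AND its start is no later than silver_phase's start (X.start <= 13:40).
blue_phase: end 15:40 > 12:45? ✓; start 11:45 <= 13:40? ✓ → yes.
crimson_phase: end 13:35 > 12:45? ✓; start 09:15 <= 13:40? ✓ → yes.
gold_phase: end 11:45 > 12:45? ✗; start 08:20 <= 13:40? ✓ → no.
green_phase: end 13:40 > 12:45? ✓; start 07:05 <= 13:40? ✓ → yes.
red_phase: end 13:50 > 12:45? ✓; start 10:20 <= 13:40? ✓ → yes.
violet_phase: end 21:25 > 12:45? ✓; start 19:45 <= 13:40? ✗ → no.
Result: blue_phase, crimson_phase, green_phase, red_phase.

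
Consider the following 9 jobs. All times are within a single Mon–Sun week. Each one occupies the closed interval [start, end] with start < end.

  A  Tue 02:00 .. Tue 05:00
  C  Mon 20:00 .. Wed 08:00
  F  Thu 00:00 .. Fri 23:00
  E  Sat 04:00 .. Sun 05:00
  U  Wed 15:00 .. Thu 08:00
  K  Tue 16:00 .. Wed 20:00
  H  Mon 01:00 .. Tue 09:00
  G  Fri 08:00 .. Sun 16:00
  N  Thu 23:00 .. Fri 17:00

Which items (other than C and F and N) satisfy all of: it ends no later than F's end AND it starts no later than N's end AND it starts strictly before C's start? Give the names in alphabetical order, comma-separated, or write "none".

H

Conditions: its end is no later than F's end (X.end <= Fri 23:00) AND its start is no later than N's end (X.start <= Fri 17:00) AND its start is strictly before C's start (X.start < Mon 20:00).
A: end Tue 05:00 <= Fri 23:00? ✓; start Tue 02:00 <= Fri 17:00? ✓; start Tue 02:00 < Mon 20:00? ✗ → no.
E: end Sun 05:00 <= Fri 23:00? ✗; start Sat 04:00 <= Fri 17:00? ✗; start Sat 04:00 < Mon 20:00? ✗ → no.
G: end Sun 16:00 <= Fri 23:00? ✗; start Fri 08:00 <= Fri 17:00? ✓; start Fri 08:00 < Mon 20:00? ✗ → no.
H: end Tue 09:00 <= Fri 23:00? ✓; start Mon 01:00 <= Fri 17:00? ✓; start Mon 01:00 < Mon 20:00? ✓ → yes.
K: end Wed 20:00 <= Fri 23:00? ✓; start Tue 16:00 <= Fri 17:00? ✓; start Tue 16:00 < Mon 20:00? ✗ → no.
U: end Thu 08:00 <= Fri 23:00? ✓; start Wed 15:00 <= Fri 17:00? ✓; start Wed 15:00 < Mon 20:00? ✗ → no.
Result: H.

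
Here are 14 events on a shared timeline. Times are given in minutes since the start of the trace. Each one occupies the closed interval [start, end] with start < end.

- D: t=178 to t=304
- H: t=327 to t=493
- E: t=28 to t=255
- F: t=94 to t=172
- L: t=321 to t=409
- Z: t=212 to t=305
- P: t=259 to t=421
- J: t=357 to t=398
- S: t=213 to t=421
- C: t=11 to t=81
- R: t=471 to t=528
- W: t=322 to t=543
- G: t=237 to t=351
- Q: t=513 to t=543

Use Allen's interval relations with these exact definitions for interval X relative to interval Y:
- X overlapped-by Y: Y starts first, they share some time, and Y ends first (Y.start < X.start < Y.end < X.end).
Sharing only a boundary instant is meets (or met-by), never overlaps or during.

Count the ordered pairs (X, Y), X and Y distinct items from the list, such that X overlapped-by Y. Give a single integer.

Checking all 182 ordered pairs for relation 'overlapped-by'; matching pairs in alphabetical order:
(D, E): D overlapped-by E ✓
(E, C): E overlapped-by C ✓
(G, D): G overlapped-by D ✓
(G, E): G overlapped-by E ✓
(G, Z): G overlapped-by Z ✓
(H, G): H overlapped-by G ✓
(H, L): H overlapped-by L ✓
(H, P): H overlapped-by P ✓
(H, S): H overlapped-by S ✓
(L, G): L overlapped-by G ✓
(P, D): P overlapped-by D ✓
(P, G): P overlapped-by G ✓
(P, Z): P overlapped-by Z ✓
(Q, R): Q overlapped-by R ✓
(R, H): R overlapped-by H ✓
(S, D): S overlapped-by D ✓
(S, E): S overlapped-by E ✓
(S, Z): S overlapped-by Z ✓
(W, G): W overlapped-by G ✓
(W, L): W overlapped-by L ✓
(W, P): W overlapped-by P ✓
(W, S): W overlapped-by S ✓
(Z, D): Z overlapped-by D ✓
(Z, E): Z overlapped-by E ✓
Count: 24.

24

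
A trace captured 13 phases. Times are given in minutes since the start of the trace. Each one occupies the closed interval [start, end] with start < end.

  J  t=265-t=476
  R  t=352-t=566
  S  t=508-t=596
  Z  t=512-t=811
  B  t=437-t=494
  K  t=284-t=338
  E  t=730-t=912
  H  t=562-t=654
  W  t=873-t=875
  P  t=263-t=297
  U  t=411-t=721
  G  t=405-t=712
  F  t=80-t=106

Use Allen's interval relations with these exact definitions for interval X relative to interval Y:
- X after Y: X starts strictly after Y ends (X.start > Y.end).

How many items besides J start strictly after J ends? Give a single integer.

5

Target J = [t=265, t=476].
B [t=437, t=494] → overlapped-by → no.
E [t=730, t=912] → after → counts.
F [t=80, t=106] → before → no.
G [t=405, t=712] → overlapped-by → no.
H [t=562, t=654] → after → counts.
K [t=284, t=338] → during → no.
P [t=263, t=297] → overlaps → no.
R [t=352, t=566] → overlapped-by → no.
S [t=508, t=596] → after → counts.
U [t=411, t=721] → overlapped-by → no.
W [t=873, t=875] → after → counts.
Z [t=512, t=811] → after → counts.
Total: 5.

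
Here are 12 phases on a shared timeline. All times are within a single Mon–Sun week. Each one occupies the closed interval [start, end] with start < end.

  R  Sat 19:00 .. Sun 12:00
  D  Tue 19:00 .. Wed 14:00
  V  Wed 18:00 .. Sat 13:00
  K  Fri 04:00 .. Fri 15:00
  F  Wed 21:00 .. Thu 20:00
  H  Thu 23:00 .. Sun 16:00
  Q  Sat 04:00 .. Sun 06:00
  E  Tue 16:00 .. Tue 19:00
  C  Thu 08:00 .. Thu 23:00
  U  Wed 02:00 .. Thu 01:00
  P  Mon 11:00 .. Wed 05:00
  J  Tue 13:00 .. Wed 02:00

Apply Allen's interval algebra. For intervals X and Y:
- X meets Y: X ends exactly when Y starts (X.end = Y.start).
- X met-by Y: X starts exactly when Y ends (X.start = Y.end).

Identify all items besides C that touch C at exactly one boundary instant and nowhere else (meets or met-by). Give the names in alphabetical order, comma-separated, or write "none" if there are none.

H

Target C = [Thu 08:00, Thu 23:00].
D [Tue 19:00, Wed 14:00] → before → no.
E [Tue 16:00, Tue 19:00] → before → no.
F [Wed 21:00, Thu 20:00] → overlaps → no.
H [Thu 23:00, Sun 16:00] → met-by → yes.
J [Tue 13:00, Wed 02:00] → before → no.
K [Fri 04:00, Fri 15:00] → after → no.
P [Mon 11:00, Wed 05:00] → before → no.
Q [Sat 04:00, Sun 06:00] → after → no.
R [Sat 19:00, Sun 12:00] → after → no.
U [Wed 02:00, Thu 01:00] → before → no.
V [Wed 18:00, Sat 13:00] → contains → no.
Result: H.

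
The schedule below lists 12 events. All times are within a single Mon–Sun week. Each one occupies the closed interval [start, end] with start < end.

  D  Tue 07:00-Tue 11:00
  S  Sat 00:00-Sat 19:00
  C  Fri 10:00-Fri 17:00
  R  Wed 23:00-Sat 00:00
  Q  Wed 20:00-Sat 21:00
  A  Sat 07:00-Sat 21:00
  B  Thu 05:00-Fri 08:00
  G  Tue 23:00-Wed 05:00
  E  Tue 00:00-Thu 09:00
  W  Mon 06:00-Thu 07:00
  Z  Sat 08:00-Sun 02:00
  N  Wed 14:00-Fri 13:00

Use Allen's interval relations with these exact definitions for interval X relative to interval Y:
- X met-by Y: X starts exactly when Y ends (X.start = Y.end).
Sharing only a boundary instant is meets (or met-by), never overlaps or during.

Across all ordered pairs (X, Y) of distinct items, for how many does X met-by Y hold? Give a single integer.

1

Checking all 132 ordered pairs for relation 'met-by'; matching pairs in alphabetical order:
(S, R): S met-by R ✓
Count: 1.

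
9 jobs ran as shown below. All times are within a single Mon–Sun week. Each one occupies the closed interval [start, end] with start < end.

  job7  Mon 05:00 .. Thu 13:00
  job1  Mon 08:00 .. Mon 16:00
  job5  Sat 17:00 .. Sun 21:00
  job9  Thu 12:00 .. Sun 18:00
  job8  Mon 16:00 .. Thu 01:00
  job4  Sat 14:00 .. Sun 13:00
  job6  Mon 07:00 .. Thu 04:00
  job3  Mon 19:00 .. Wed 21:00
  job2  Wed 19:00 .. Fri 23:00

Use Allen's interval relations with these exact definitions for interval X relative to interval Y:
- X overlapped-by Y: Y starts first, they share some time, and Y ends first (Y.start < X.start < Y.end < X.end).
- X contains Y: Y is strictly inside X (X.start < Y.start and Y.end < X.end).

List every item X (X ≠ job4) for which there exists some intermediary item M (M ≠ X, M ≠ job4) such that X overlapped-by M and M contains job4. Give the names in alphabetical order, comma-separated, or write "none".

Target job4 = [Sat 14:00, Sun 13:00].
Intermediaries M with M contains job4: job9.
Via job9 — items with X overlapped-by job9: job5.
Union: job5.

job5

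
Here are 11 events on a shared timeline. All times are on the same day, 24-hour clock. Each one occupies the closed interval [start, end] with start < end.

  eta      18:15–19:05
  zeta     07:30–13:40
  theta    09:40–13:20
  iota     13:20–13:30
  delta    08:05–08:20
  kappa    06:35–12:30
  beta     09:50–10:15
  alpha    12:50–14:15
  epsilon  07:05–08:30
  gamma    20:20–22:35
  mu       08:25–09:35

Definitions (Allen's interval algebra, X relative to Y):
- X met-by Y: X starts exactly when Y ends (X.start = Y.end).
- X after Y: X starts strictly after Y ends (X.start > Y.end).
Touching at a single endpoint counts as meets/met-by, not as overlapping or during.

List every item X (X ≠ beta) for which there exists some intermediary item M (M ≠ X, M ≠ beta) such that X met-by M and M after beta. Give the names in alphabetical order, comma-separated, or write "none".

none

Target beta = [09:50, 10:15].
Intermediaries M with M after beta: alpha, eta, gamma, iota.
Via alpha — items with X met-by alpha: none.
Via eta — items with X met-by eta: none.
Via gamma — items with X met-by gamma: none.
Via iota — items with X met-by iota: none.
Union: none.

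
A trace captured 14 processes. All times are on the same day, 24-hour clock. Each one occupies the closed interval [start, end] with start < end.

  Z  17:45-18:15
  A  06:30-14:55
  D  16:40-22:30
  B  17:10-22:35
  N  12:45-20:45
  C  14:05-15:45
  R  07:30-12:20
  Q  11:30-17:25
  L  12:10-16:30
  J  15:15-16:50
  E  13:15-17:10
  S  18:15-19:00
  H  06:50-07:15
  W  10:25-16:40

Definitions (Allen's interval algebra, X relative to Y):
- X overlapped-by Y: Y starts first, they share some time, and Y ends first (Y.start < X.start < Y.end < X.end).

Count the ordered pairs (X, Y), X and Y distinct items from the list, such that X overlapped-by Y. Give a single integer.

Checking all 182 ordered pairs for relation 'overlapped-by'; matching pairs in alphabetical order:
(B, D): B overlapped-by D ✓
(B, N): B overlapped-by N ✓
(B, Q): B overlapped-by Q ✓
(C, A): C overlapped-by A ✓
(D, E): D overlapped-by E ✓
(D, J): D overlapped-by J ✓
(D, N): D overlapped-by N ✓
(D, Q): D overlapped-by Q ✓
(E, A): E overlapped-by A ✓
(E, L): E overlapped-by L ✓
(E, W): E overlapped-by W ✓
(J, C): J overlapped-by C ✓
(J, L): J overlapped-by L ✓
(J, W): J overlapped-by W ✓
(L, A): L overlapped-by A ✓
(L, R): L overlapped-by R ✓
(N, A): N overlapped-by A ✓
(N, L): N overlapped-by L ✓
(N, Q): N overlapped-by Q ✓
(N, W): N overlapped-by W ✓
(Q, A): Q overlapped-by A ✓
(Q, R): Q overlapped-by R ✓
(Q, W): Q overlapped-by W ✓
(W, A): W overlapped-by A ✓
... plus 1 further pairs not listed.
Count: 25.

25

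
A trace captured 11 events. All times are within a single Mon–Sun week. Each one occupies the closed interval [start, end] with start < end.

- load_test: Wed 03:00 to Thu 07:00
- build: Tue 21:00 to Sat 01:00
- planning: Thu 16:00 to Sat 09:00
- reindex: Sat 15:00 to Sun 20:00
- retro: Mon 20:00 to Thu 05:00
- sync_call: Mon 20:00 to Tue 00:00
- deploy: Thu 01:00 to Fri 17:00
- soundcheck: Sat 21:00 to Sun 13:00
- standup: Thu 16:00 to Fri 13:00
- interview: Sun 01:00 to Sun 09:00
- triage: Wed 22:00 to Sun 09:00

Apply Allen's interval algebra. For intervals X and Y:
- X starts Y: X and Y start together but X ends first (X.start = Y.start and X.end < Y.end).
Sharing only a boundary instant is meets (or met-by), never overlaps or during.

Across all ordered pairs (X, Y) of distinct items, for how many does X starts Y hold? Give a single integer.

Checking all 110 ordered pairs for relation 'starts'; matching pairs in alphabetical order:
(standup, planning): standup starts planning ✓
(sync_call, retro): sync_call starts retro ✓
Count: 2.

2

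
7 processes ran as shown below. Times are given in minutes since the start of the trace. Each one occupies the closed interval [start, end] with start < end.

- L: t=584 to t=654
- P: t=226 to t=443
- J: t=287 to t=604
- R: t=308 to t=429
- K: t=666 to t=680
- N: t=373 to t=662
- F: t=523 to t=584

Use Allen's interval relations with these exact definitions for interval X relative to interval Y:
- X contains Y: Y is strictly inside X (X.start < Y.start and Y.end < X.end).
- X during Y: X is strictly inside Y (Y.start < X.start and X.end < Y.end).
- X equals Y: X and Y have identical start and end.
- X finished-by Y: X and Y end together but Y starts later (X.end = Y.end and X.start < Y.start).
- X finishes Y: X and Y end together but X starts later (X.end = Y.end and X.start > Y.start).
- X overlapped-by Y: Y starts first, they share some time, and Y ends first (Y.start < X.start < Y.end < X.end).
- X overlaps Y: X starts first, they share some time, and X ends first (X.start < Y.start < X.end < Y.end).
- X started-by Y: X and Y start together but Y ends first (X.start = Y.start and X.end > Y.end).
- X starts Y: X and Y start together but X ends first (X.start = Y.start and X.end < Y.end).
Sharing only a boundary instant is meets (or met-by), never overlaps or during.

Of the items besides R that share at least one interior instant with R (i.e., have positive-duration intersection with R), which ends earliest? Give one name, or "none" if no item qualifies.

P

Target R = [t=308, t=429].
F [t=523, t=584] → after → excluded.
J [t=287, t=604] → contains → candidate.
K [t=666, t=680] → after → excluded.
L [t=584, t=654] → after → excluded.
N [t=373, t=662] → overlapped-by → candidate.
P [t=226, t=443] → contains → candidate.
Among candidates, earliest end is t=443 → P.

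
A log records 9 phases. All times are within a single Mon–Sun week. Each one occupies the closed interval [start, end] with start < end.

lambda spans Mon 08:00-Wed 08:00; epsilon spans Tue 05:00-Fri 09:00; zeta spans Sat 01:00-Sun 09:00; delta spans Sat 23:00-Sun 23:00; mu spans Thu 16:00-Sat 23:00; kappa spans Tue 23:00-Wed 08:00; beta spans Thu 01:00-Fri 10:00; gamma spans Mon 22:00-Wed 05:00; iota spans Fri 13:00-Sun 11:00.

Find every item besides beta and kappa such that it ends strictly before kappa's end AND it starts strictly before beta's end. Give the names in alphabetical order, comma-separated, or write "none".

Conditions: its end is strictly before kappa's end (X.end < Wed 08:00) AND its start is strictly before beta's end (X.start < Fri 10:00).
delta: end Sun 23:00 < Wed 08:00? ✗; start Sat 23:00 < Fri 10:00? ✗ → no.
epsilon: end Fri 09:00 < Wed 08:00? ✗; start Tue 05:00 < Fri 10:00? ✓ → no.
gamma: end Wed 05:00 < Wed 08:00? ✓; start Mon 22:00 < Fri 10:00? ✓ → yes.
iota: end Sun 11:00 < Wed 08:00? ✗; start Fri 13:00 < Fri 10:00? ✗ → no.
lambda: end Wed 08:00 < Wed 08:00? ✗; start Mon 08:00 < Fri 10:00? ✓ → no.
mu: end Sat 23:00 < Wed 08:00? ✗; start Thu 16:00 < Fri 10:00? ✓ → no.
zeta: end Sun 09:00 < Wed 08:00? ✗; start Sat 01:00 < Fri 10:00? ✗ → no.
Result: gamma.

gamma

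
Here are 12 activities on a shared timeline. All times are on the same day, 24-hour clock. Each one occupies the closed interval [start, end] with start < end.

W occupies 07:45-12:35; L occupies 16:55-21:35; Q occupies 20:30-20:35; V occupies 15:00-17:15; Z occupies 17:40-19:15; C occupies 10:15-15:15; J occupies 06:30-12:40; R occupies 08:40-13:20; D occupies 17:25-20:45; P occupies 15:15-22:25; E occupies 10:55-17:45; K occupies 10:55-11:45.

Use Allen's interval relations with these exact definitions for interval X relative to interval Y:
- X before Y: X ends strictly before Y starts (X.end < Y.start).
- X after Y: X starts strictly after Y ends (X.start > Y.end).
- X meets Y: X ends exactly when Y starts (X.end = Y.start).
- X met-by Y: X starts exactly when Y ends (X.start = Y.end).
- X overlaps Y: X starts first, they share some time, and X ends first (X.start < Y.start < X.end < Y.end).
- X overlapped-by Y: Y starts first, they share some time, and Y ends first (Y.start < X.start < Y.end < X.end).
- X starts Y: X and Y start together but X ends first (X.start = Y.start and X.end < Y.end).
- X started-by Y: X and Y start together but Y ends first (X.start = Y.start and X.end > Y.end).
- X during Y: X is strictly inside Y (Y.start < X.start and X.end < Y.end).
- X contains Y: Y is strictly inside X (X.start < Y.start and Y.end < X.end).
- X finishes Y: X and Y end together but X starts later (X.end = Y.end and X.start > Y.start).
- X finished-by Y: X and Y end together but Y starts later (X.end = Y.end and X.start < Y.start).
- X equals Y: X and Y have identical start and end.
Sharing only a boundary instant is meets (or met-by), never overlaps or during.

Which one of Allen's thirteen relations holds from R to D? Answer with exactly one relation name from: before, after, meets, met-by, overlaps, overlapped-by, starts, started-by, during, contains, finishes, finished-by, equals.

R = [08:40, 13:20]; D = [17:25, 20:45].
Compare endpoints: R.start < D.start, R.start < D.end, R.end < D.start, R.end < D.end.
That pattern is 'before'.

before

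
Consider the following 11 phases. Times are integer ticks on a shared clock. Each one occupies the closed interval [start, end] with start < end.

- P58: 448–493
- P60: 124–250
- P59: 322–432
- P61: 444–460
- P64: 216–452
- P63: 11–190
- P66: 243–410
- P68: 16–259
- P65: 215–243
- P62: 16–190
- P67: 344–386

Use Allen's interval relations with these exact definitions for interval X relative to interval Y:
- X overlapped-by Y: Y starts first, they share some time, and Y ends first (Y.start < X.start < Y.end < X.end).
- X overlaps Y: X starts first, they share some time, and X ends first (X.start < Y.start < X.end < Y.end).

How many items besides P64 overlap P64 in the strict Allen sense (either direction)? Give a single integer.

Target P64 = [216, 452].
P58 [448, 493] → overlapped-by → counts.
P59 [322, 432] → during → no.
P60 [124, 250] → overlaps → counts.
P61 [444, 460] → overlapped-by → counts.
P62 [16, 190] → before → no.
P63 [11, 190] → before → no.
P65 [215, 243] → overlaps → counts.
P66 [243, 410] → during → no.
P67 [344, 386] → during → no.
P68 [16, 259] → overlaps → counts.
Total: 5.

5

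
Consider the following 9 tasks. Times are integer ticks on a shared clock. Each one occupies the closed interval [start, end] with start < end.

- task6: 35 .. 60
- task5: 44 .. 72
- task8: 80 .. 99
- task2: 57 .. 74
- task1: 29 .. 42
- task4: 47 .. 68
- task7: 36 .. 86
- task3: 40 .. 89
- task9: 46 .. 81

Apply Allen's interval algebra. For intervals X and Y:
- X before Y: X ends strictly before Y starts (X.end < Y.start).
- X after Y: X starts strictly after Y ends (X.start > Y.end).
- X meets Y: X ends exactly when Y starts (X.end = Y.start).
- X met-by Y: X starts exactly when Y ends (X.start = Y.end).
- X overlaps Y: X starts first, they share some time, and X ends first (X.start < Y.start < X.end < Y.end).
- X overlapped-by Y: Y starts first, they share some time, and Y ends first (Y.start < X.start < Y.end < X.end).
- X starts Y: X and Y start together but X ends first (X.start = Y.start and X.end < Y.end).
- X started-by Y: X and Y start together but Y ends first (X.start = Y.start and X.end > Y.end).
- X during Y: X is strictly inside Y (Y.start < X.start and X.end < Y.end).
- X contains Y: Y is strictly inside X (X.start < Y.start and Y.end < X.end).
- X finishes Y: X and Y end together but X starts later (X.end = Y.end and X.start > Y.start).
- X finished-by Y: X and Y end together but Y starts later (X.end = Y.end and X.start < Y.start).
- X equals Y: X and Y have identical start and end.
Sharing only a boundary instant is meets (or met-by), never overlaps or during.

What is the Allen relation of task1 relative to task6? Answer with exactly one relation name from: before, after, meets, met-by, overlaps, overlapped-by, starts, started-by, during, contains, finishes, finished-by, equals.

overlaps

task1 = [29, 42]; task6 = [35, 60].
Compare endpoints: task1.start < task6.start, task1.start < task6.end, task1.end > task6.start, task1.end < task6.end.
That pattern is 'overlaps'.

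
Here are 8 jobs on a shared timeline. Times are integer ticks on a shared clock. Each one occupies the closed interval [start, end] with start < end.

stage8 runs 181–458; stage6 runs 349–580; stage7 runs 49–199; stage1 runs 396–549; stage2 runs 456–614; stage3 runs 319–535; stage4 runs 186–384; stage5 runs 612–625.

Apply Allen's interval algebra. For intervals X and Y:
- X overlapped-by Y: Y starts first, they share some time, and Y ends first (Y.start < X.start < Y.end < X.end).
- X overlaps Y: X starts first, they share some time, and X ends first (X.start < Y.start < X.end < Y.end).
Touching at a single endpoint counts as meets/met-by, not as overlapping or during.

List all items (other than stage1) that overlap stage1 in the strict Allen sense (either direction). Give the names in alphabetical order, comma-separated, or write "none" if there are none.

stage2, stage3, stage8

Target stage1 = [396, 549].
stage2 [456, 614] → overlapped-by → yes.
stage3 [319, 535] → overlaps → yes.
stage4 [186, 384] → before → no.
stage5 [612, 625] → after → no.
stage6 [349, 580] → contains → no.
stage7 [49, 199] → before → no.
stage8 [181, 458] → overlaps → yes.
Result: stage2, stage3, stage8.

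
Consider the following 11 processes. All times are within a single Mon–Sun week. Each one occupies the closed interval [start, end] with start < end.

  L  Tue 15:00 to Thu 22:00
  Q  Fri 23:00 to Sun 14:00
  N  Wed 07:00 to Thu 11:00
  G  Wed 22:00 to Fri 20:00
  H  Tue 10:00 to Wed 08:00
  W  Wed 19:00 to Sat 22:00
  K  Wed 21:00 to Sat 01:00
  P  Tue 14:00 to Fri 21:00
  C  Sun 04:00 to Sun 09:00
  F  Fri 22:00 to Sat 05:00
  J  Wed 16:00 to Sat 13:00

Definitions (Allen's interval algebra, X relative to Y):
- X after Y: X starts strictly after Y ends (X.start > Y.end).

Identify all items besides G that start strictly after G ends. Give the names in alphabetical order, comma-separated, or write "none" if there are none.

C, F, Q

Target G = [Wed 22:00, Fri 20:00].
C [Sun 04:00, Sun 09:00] → after → yes.
F [Fri 22:00, Sat 05:00] → after → yes.
H [Tue 10:00, Wed 08:00] → before → no.
J [Wed 16:00, Sat 13:00] → contains → no.
K [Wed 21:00, Sat 01:00] → contains → no.
L [Tue 15:00, Thu 22:00] → overlaps → no.
N [Wed 07:00, Thu 11:00] → overlaps → no.
P [Tue 14:00, Fri 21:00] → contains → no.
Q [Fri 23:00, Sun 14:00] → after → yes.
W [Wed 19:00, Sat 22:00] → contains → no.
Result: C, F, Q.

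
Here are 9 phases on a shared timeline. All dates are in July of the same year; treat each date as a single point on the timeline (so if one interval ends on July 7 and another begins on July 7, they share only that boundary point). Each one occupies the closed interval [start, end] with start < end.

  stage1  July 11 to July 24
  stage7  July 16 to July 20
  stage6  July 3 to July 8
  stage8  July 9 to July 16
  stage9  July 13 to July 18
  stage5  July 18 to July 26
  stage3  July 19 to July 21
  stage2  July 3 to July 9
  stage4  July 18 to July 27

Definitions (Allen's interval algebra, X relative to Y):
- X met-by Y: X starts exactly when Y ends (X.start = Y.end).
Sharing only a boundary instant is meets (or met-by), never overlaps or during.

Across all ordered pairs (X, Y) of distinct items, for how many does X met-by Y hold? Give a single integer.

Checking all 72 ordered pairs for relation 'met-by'; matching pairs in alphabetical order:
(stage4, stage9): stage4 met-by stage9 ✓
(stage5, stage9): stage5 met-by stage9 ✓
(stage7, stage8): stage7 met-by stage8 ✓
(stage8, stage2): stage8 met-by stage2 ✓
Count: 4.

4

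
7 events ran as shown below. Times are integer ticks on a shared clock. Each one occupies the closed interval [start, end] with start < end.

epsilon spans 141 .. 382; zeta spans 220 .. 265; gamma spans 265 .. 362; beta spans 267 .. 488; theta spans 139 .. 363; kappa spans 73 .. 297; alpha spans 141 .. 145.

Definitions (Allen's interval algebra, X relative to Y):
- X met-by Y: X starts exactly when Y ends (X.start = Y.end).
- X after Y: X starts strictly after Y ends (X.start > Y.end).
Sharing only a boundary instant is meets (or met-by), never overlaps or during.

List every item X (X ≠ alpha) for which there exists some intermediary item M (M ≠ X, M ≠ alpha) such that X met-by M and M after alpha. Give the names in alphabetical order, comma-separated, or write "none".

gamma

Target alpha = [141, 145].
Intermediaries M with M after alpha: beta, gamma, zeta.
Via beta — items with X met-by beta: none.
Via gamma — items with X met-by gamma: none.
Via zeta — items with X met-by zeta: gamma.
Union: gamma.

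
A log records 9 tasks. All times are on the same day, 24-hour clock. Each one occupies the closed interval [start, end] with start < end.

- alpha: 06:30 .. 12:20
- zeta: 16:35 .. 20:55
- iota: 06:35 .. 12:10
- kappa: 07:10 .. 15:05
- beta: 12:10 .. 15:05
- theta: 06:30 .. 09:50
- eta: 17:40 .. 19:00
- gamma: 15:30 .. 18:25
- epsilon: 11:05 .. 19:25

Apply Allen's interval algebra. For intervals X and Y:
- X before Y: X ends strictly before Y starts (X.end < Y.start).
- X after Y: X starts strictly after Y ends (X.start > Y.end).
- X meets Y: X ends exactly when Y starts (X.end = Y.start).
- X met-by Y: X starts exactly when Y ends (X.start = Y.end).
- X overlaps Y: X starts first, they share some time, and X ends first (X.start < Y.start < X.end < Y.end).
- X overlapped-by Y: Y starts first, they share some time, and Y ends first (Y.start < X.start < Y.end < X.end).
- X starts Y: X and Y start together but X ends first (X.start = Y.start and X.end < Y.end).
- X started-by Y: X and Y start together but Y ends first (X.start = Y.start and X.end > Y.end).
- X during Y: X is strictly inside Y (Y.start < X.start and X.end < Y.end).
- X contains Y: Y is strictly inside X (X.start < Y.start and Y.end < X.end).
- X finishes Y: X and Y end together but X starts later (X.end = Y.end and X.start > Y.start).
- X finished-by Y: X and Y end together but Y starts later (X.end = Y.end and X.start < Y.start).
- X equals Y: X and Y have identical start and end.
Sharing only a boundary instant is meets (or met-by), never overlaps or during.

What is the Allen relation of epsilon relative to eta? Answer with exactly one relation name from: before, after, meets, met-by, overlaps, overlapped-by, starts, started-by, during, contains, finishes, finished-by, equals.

epsilon = [11:05, 19:25]; eta = [17:40, 19:00].
Compare endpoints: epsilon.start < eta.start, epsilon.start < eta.end, epsilon.end > eta.start, epsilon.end > eta.end.
That pattern is 'contains'.

contains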